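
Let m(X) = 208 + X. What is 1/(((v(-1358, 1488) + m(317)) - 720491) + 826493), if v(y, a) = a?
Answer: 1/108015 ≈ 9.2580e-6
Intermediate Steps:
1/(((v(-1358, 1488) + m(317)) - 720491) + 826493) = 1/(((1488 + (208 + 317)) - 720491) + 826493) = 1/(((1488 + 525) - 720491) + 826493) = 1/((2013 - 720491) + 826493) = 1/(-718478 + 826493) = 1/108015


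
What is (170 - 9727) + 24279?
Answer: 14722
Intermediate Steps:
(170 - 9727) + 24279 = -9557 + 24279 = 14722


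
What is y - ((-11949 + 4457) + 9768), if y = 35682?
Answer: 33406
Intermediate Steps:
y - ((-11949 + 4457) + 9768) = 35682 - ((-11949 + 4457) + 9768) = 35682 - (-7492 + 9768) = 35682 - 1*2276 = 35682 - 2276 = 33406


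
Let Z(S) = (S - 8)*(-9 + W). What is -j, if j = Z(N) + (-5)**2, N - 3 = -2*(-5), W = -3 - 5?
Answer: 60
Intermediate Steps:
W = -8
N = 13 (N = 3 - 2*(-5) = 3 + 10 = 13)
Z(S) = 136 - 17*S (Z(S) = (S - 8)*(-9 - 8) = (-8 + S)*(-17) = 136 - 17*S)
j = -60 (j = (136 - 17*13) + (-5)**2 = (136 - 221) + 25 = -85 + 25 = -60)
-j = -1*(-60) = 60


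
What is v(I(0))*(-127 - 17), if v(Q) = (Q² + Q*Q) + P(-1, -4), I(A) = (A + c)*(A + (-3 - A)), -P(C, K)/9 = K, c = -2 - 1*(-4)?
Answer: -15552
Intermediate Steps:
c = 2 (c = -2 + 4 = 2)
P(C, K) = -9*K
I(A) = -6 - 3*A (I(A) = (A + 2)*(A + (-3 - A)) = (2 + A)*(-3) = -6 - 3*A)
v(Q) = 36 + 2*Q² (v(Q) = (Q² + Q*Q) - 9*(-4) = (Q² + Q²) + 36 = 2*Q² + 36 = 36 + 2*Q²)
v(I(0))*(-127 - 17) = (36 + 2*(-6 - 3*0)²)*(-127 - 17) = (36 + 2*(-6 + 0)²)*(-144) = (36 + 2*(-6)²)*(-144) = (36 + 2*36)*(-144) = (36 + 72)*(-144) = 108*(-144) = -15552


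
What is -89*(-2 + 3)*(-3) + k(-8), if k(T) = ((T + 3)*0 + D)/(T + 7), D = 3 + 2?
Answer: 262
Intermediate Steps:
D = 5
k(T) = 5/(7 + T) (k(T) = ((T + 3)*0 + 5)/(T + 7) = ((3 + T)*0 + 5)/(7 + T) = (0 + 5)/(7 + T) = 5/(7 + T))
-89*(-2 + 3)*(-3) + k(-8) = -89*(-2 + 3)*(-3) + 5/(7 - 8) = -89*(-3) + 5/(-1) = -89*(-3) + 5*(-1) = 267 - 5 = 262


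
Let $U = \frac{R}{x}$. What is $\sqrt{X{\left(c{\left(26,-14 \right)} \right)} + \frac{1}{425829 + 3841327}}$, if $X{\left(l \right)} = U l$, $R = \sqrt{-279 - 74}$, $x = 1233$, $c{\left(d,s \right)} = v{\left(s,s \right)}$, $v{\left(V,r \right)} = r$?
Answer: $\frac{\sqrt{180203064669 - 8731033447437112 i \sqrt{353}}}{876900558} \approx 0.3266 - 0.3266 i$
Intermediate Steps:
$c{\left(d,s \right)} = s$
$R = i \sqrt{353}$ ($R = \sqrt{-353} = i \sqrt{353} \approx 18.788 i$)
$U = \frac{i \sqrt{353}}{1233} \approx 0.015238 i$
$X{\left(l \right)} = \frac{i l \sqrt{353}}{1233}$ ($X{\left(l \right)} = \frac{i \sqrt{353}}{1233} l = \frac{i l \sqrt{353}}{1233}$)
$\sqrt{X{\left(c{\left(26,-14 \right)} \right)} + \frac{1}{425829 + 3841327}} = \sqrt{\frac{1}{1233} i \left(-14\right) \sqrt{353} + \frac{1}{425829 + 3841327}} = \sqrt{- \frac{14 i \sqrt{353}}{1233} + \frac{1}{4267156}} = \sqrt{\frac{1}{4267156} - \frac{14 i \sqrt{353}}{1233}}$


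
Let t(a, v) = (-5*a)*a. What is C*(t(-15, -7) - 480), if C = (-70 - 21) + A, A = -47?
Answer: 221490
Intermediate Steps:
t(a, v) = -5*a**2
C = -138 (C = (-70 - 21) - 47 = -91 - 47 = -138)
C*(t(-15, -7) - 480) = -138*(-5*(-15)**2 - 480) = -138*(-5*225 - 480) = -138*(-1125 - 480) = -138*(-1605) = 221490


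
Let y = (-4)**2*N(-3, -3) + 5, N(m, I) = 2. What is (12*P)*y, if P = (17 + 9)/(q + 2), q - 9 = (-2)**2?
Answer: 3848/5 ≈ 769.60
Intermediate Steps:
q = 13 (q = 9 + (-2)**2 = 9 + 4 = 13)
P = 26/15 (P = (17 + 9)/(13 + 2) = 26/15 ≈ 1.7333)
y = 37 (y = (-4)**2*2 + 5 = 16*2 + 5 = 32 + 5 = 37)
(12*P)*y = (12*(26/15))*37 = (104/5)*37 = 3848/5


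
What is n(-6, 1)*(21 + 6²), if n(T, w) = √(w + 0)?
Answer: 57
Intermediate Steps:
n(T, w) = √w
n(-6, 1)*(21 + 6²) = √1*(21 + 6²) = 1*(21 + 36) = 1*57 = 57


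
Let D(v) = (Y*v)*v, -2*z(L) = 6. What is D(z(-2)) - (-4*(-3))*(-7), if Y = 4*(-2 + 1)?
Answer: 48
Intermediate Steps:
z(L) = -3 (z(L) = -½*6 = -3)
Y = -4 (Y = 4*(-1) = -4)
D(v) = -4*v² (D(v) = (-4*v)*v = -4*v²)
D(z(-2)) - (-4*(-3))*(-7) = -4*(-3)² - (-4*(-3))*(-7) = -4*9 - 12*(-7) = -36 - 1*(-84) = -36 + 84 = 48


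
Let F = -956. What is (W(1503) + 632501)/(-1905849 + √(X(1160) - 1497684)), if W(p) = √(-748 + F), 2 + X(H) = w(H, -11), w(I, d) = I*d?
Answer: (-632501*I + 2*√426)/(√1510446 + 1905849*I) ≈ -0.33187 - 0.00023567*I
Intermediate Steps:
X(H) = -2 - 11*H (X(H) = -2 + H*(-11) = -2 - 11*H)
W(p) = 2*I*√426 (W(p) = √(-748 - 956) = √(-1704) = 2*I*√426)
(W(1503) + 632501)/(-1905849 + √(X(1160) - 1497684)) = (2*I*√426 + 632501)/(-1905849 + √((-2 - 11*1160) - 1497684)) = (632501 + 2*I*√426)/(-1905849 + √((-2 - 12760) - 1497684)) = (632501 + 2*I*√426)/(-1905849 + √(-12762 - 1497684)) = (632501 + 2*I*√426)/(-1905849 + √(-1510446)) = (632501 + 2*I*√426)/(-1905849 + I*√1510446)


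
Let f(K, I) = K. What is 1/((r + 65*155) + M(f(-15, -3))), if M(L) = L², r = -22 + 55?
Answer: 1/10333 ≈ 9.6777e-5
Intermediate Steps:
r = 33
1/((r + 65*155) + M(f(-15, -3))) = 1/((33 + 65*155) + (-15)²) = 1/((33 + 10075) + 225) = 1/(10108 + 225) = 1/10333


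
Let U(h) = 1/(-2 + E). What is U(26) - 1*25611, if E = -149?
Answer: -3867262/151 ≈ -25611.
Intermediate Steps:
U(h) = -1/151 (U(h) = 1/(-2 - 149) = 1/(-151) = -1/151)
U(26) - 1*25611 = -1/151 - 1*25611 = -1/151 - 25611 = -3867262/151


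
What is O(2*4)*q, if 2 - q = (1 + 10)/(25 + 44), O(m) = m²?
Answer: 8128/69 ≈ 117.80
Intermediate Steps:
q = 127/69 (q = 2 - (1 + 10)/(25 + 44) = 2 - 11/69 = 127/69 ≈ 1.8406)
O(2*4)*q = (2*4)²*(127/69) = 8²*(127/69) = 64*(127/69) = 8128/69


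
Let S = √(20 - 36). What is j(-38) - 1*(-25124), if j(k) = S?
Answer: 25124 + 4*I ≈ 25124.0 + 4.0*I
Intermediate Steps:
S = 4*I (S = √(-16) = 4*I ≈ 4.0*I)
j(k) = 4*I
j(-38) - 1*(-25124) = 4*I - 1*(-25124) = 4*I + 25124 = 25124 + 4*I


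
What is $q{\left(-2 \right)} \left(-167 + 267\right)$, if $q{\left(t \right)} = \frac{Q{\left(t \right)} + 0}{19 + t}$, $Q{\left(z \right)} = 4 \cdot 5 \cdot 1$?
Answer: $\frac{2000}{17} \approx 117.65$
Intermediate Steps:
$Q{\left(z \right)} = 20$ ($Q{\left(z \right)} = 20 \cdot 1 = 20$)
$q{\left(t \right)} = \frac{20}{19 + t}$ ($q{\left(t \right)} = \frac{20 + 0}{19 + t} = \frac{20}{19 + t}$)
$q{\left(-2 \right)} \left(-167 + 267\right) = \frac{20}{19 - 2} \left(-167 + 267\right) = \frac{20}{17} \cdot 100 = \frac{2000}{17}$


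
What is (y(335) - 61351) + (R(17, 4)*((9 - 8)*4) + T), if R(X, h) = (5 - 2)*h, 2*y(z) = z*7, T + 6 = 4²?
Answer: -120241/2 ≈ -60121.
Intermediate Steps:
T = 10 (T = -6 + 4² = -6 + 16 = 10)
y(z) = 7*z/2 (y(z) = (z*7)/2 = (7*z)/2 = 7*z/2)
R(X, h) = 3*h
(y(335) - 61351) + (R(17, 4)*((9 - 8)*4) + T) = ((7/2)*335 - 61351) + ((3*4)*((9 - 8)*4) + 10) = (2345/2 - 61351) + (12*(1*4) + 10) = -120357/2 + (12*4 + 10) = -120357/2 + (48 + 10) = -120357/2 + 58 = -120241/2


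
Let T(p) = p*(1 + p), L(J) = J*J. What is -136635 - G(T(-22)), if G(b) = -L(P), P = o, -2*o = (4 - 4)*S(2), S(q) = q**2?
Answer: -136635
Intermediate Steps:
o = 0 (o = -(4 - 4)*2**2/2 = -0*4 = -1/2*0 = 0)
P = 0
L(J) = J**2
G(b) = 0 (G(b) = -1*0**2 = -1*0 = 0)
-136635 - G(T(-22)) = -136635 - 1*0 = -136635 + 0 = -136635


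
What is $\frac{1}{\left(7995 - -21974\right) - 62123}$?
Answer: $- \frac{1}{32154} \approx -3.11 \cdot 10^{-5}$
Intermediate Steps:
$\frac{1}{\left(7995 - -21974\right) - 62123} = \frac{1}{\left(7995 + 21974\right) - 62123} = \frac{1}{29969 - 62123} = \frac{1}{-32154} = - \frac{1}{32154}$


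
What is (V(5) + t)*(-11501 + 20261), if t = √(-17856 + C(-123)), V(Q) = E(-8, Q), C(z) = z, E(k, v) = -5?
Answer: -43800 + 8760*I*√17979 ≈ -43800.0 + 1.1746e+6*I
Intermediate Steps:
V(Q) = -5
t = I*√17979 (t = √(-17856 - 123) = √(-17979) = I*√17979 ≈ 134.09*I)
(V(5) + t)*(-11501 + 20261) = (-5 + I*√17979)*(-11501 + 20261) = (-5 + I*√17979)*8760 = -43800 + 8760*I*√17979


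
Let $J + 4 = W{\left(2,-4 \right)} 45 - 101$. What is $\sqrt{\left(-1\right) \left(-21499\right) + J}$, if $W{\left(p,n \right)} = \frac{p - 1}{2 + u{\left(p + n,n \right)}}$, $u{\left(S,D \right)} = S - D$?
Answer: $\frac{\sqrt{85621}}{2} \approx 146.31$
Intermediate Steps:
$W{\left(p,n \right)} = \frac{-1 + p}{2 + p}$ ($W{\left(p,n \right)} = \frac{p - 1}{2 + \left(\left(p + n\right) - n\right)} = \frac{-1 + p}{2 + \left(\left(n + p\right) - n\right)} = \frac{-1 + p}{2 + p}$)
$J = - \frac{375}{4}$ ($J = -4 - \left(101 - \frac{-1 + 2}{2 + 2} \cdot 45\right) = -4 - \left(101 - \frac{1}{4} \cdot 1 \cdot 45\right) = -4 + \left(\frac{1}{4} \cdot 45 - 101\right) = -4 + \left(\frac{45}{4} - 101\right) = -4 - \frac{359}{4} = - \frac{375}{4} \approx -93.75$)
$\sqrt{\left(-1\right) \left(-21499\right) + J} = \sqrt{\left(-1\right) \left(-21499\right) - \frac{375}{4}} = \sqrt{21499 - \frac{375}{4}} = \sqrt{\frac{85621}{4}} = \frac{\sqrt{85621}}{2}$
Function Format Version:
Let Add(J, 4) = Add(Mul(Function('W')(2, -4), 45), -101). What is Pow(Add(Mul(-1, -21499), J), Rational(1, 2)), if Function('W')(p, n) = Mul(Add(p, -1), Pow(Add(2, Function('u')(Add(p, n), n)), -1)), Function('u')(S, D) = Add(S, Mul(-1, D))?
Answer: Mul(Rational(1, 2), Pow(85621, Rational(1, 2))) ≈ 146.31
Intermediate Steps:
Function('W')(p, n) = Mul(Pow(Add(2, p), -1), Add(-1, p)) (Function('W')(p, n) = Mul(Add(p, -1), Pow(Add(2, Add(Add(p, n), Mul(-1, n))), -1)) = Mul(Add(-1, p), Pow(Add(2, Add(Add(n, p), Mul(-1, n))), -1)) = Mul(Add(-1, p), Pow(Add(2, p), -1)) = Mul(Pow(Add(2, p), -1), Add(-1, p)))
J = Rational(-375, 4) (J = Add(-4, Add(Mul(Mul(Pow(Add(2, 2), -1), Add(-1, 2)), 45), -101)) = Add(-4, Add(Mul(Mul(Pow(4, -1), 1), 45), -101)) = Add(-4, Add(Mul(Mul(Rational(1, 4), 1), 45), -101)) = Add(-4, Add(Mul(Rational(1, 4), 45), -101)) = Add(-4, Add(Rational(45, 4), -101)) = Add(-4, Rational(-359, 4)) = Rational(-375, 4) ≈ -93.750)
Pow(Add(Mul(-1, -21499), J), Rational(1, 2)) = Pow(Add(Mul(-1, -21499), Rational(-375, 4)), Rational(1, 2)) = Pow(Add(21499, Rational(-375, 4)), Rational(1, 2)) = Pow(Rational(85621, 4), Rational(1, 2)) = Mul(Rational(1, 2), Pow(85621, Rational(1, 2)))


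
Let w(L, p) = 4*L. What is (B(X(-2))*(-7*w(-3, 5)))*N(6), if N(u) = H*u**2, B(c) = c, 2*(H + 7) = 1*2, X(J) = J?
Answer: 36288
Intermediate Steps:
H = -6 (H = -7 + (1*2)/2 = -7 + (1/2)*2 = -7 + 1 = -6)
N(u) = -6*u**2
(B(X(-2))*(-7*w(-3, 5)))*N(6) = (-(-14)*4*(-3))*(-6*6**2) = (-(-14)*(-12))*(-6*36) = -2*84*(-216) = -168*(-216) = 36288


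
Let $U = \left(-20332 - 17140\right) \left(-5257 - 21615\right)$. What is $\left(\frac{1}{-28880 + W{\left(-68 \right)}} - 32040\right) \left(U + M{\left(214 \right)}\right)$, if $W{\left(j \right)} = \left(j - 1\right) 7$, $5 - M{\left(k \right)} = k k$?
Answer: $- \frac{947283662432304153}{29363} \approx -3.2261 \cdot 10^{13}$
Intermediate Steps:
$M{\left(k \right)} = 5 - k^{2}$ ($M{\left(k \right)} = 5 - k k = 5 - k^{2}$)
$W{\left(j \right)} = -7 + 7 j$ ($W{\left(j \right)} = \left(-1 + j\right) 7 = -7 + 7 j$)
$U = 1006947584$ ($U = \left(-37472\right) \left(-26872\right) = 1006947584$)
$\left(\frac{1}{-28880 + W{\left(-68 \right)}} - 32040\right) \left(U + M{\left(214 \right)}\right) = \left(\frac{1}{-28880 + \left(-7 + 7 \left(-68\right)\right)} - 32040\right) \left(1006947584 + \left(5 - 214^{2}\right)\right) = \left(\frac{1}{-28880 - 483} - 32040\right) \left(1006947584 + \left(5 - 45796\right)\right) = \left(\frac{1}{-29363} - 32040\right) \left(1006947584 - 45791\right) = \left(- \frac{1}{29363} - 32040\right) 1006901793 = \left(- \frac{940790521}{29363}\right) 1006901793 = - \frac{947283662432304153}{29363}$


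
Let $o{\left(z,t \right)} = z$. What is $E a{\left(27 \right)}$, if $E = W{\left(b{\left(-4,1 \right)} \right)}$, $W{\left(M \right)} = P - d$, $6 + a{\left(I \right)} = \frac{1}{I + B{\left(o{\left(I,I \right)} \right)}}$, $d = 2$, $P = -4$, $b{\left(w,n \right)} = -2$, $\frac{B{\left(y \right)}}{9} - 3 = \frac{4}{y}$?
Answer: $\frac{2979}{83} \approx 35.892$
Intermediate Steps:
$B{\left(y \right)} = 27 + \frac{36}{y}$ ($B{\left(y \right)} = 27 + 9 \frac{4}{y} = 27 + \frac{36}{y}$)
$a{\left(I \right)} = -6 + \frac{1}{27 + I + \frac{36}{I}}$ ($a{\left(I \right)} = -6 + \frac{1}{I + \left(27 + \frac{36}{I}\right)} = -6 + \frac{1}{27 + I + \frac{36}{I}}$)
$W{\left(M \right)} = -6$ ($W{\left(M \right)} = -4 - 2 = -6$)
$E = -6$
$E a{\left(27 \right)} = - 6 \frac{-216 - 4347 - 6 \cdot 27^{2}}{36 + 27^{2} + 27 \cdot 27} = - 6 \frac{-216 - 4347 - 4374}{36 + 729 + 729} = - 6 \frac{-216 - 4347 - 4374}{1494} = - 6 \cdot \frac{1}{1494} \left(-8937\right) = \left(-6\right) \left(- \frac{993}{166}\right) = \frac{2979}{83}$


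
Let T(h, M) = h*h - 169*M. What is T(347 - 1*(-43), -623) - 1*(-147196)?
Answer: 404583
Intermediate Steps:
T(h, M) = h**2 - 169*M
T(347 - 1*(-43), -623) - 1*(-147196) = ((347 - 1*(-43))**2 - 169*(-623)) - 1*(-147196) = ((347 + 43)**2 + 105287) + 147196 = (390**2 + 105287) + 147196 = (152100 + 105287) + 147196 = 257387 + 147196 = 404583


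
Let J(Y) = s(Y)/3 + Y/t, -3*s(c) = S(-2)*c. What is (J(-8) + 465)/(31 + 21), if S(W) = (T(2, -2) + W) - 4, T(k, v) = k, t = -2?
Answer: 4189/468 ≈ 8.9509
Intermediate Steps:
S(W) = -2 + W (S(W) = (2 + W) - 4 = -2 + W)
s(c) = 4*c/3 (s(c) = -(-2 - 2)*c/3 = -(-4)*c/3 = 4*c/3)
J(Y) = -Y/18 (J(Y) = (4*Y/3)/3 + Y/(-2) = (4*Y/3)*(1/3) + Y*(-1/2) = 4*Y/9 - Y/2 = -Y/18)
(J(-8) + 465)/(31 + 21) = (-1/18*(-8) + 465)/(31 + 21) = (4/9 + 465)/52 = (4189/9)*(1/52) = 4189/468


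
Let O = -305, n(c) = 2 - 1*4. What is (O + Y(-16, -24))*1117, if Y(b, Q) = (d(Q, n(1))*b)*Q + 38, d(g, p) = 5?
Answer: 1846401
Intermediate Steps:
n(c) = -2 (n(c) = 2 - 4 = -2)
Y(b, Q) = 38 + 5*Q*b (Y(b, Q) = (5*b)*Q + 38 = 5*Q*b + 38 = 38 + 5*Q*b)
(O + Y(-16, -24))*1117 = (-305 + (38 + 5*(-24)*(-16)))*1117 = (-305 + (38 + 1920))*1117 = (-305 + 1958)*1117 = 1653*1117 = 1846401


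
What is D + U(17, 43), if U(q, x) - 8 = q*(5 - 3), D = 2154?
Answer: 2196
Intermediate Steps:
U(q, x) = 8 + 2*q (U(q, x) = 8 + q*(5 - 3) = 8 + q*2 = 8 + 2*q)
D + U(17, 43) = 2154 + (8 + 2*17) = 2154 + (8 + 34) = 2154 + 42 = 2196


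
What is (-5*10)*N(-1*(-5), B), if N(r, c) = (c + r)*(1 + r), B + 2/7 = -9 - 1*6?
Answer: 21600/7 ≈ 3085.7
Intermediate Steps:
B = -107/7 (B = -2/7 + (-9 - 1*6) = -2/7 + (-9 - 6) = -2/7 - 15 = -107/7 ≈ -15.286)
N(r, c) = (1 + r)*(c + r)
(-5*10)*N(-1*(-5), B) = (-5*10)*(-107/7 - 1*(-5) + (-1*(-5))**2 - (-107)*(-5)/7) = -50*(-107/7 + 5 + 5**2 - 107/7*5) = -50*(-107/7 + 5 + 25 - 535/7) = -50*(-432/7) = 21600/7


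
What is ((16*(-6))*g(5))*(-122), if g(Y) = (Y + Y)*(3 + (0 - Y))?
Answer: -234240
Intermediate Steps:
g(Y) = 2*Y*(3 - Y) (g(Y) = (2*Y)*(3 - Y) = 2*Y*(3 - Y))
((16*(-6))*g(5))*(-122) = ((16*(-6))*(2*5*(3 - 1*5)))*(-122) = -192*5*(3 - 5)*(-122) = -192*5*(-2)*(-122) = -96*(-20)*(-122) = 1920*(-122) = -234240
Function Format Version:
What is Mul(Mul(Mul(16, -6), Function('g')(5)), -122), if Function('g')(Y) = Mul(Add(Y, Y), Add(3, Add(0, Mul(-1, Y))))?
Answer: -234240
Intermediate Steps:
Function('g')(Y) = Mul(2, Y, Add(3, Mul(-1, Y))) (Function('g')(Y) = Mul(Mul(2, Y), Add(3, Mul(-1, Y))) = Mul(2, Y, Add(3, Mul(-1, Y))))
Mul(Mul(Mul(16, -6), Function('g')(5)), -122) = Mul(Mul(Mul(16, -6), Mul(2, 5, Add(3, Mul(-1, 5)))), -122) = Mul(Mul(-96, Mul(2, 5, Add(3, -5))), -122) = Mul(Mul(-96, Mul(2, 5, -2)), -122) = Mul(Mul(-96, -20), -122) = Mul(1920, -122) = -234240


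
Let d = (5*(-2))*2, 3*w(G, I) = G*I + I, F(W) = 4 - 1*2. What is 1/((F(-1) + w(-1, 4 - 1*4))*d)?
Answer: -1/40 ≈ -0.025000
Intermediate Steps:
F(W) = 2 (F(W) = 4 - 2 = 2)
w(G, I) = I/3 + G*I/3 (w(G, I) = (G*I + I)/3 = (I + G*I)/3 = I/3 + G*I/3)
d = -20 (d = -10*2 = -20)
1/((F(-1) + w(-1, 4 - 1*4))*d) = 1/((2 + (4 - 1*4)*(1 - 1)/3)*(-20)) = 1/((2 + (⅓)*(4 - 4)*0)*(-20)) = 1/((2 + (⅓)*0*0)*(-20)) = 1/((2 + 0)*(-20)) = 1/(2*(-20)) = 1/(-40) = -1/40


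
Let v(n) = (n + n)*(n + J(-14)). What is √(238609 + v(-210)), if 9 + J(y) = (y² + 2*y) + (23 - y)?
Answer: √244489 ≈ 494.46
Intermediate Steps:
J(y) = 14 + y + y² (J(y) = -9 + ((y² + 2*y) + (23 - y)) = -9 + (23 + y + y²) = 14 + y + y²)
v(n) = 2*n*(196 + n) (v(n) = (n + n)*(n + (14 - 14 + (-14)²)) = (2*n)*(n + (14 - 14 + 196)) = (2*n)*(n + 196) = (2*n)*(196 + n) = 2*n*(196 + n))
√(238609 + v(-210)) = √(238609 + 2*(-210)*(196 - 210)) = √(238609 + 2*(-210)*(-14)) = √(238609 + 5880) = √244489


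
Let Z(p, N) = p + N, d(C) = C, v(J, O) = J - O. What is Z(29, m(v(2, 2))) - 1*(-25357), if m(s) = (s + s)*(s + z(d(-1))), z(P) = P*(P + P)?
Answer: 25386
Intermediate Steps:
z(P) = 2*P² (z(P) = P*(2*P) = 2*P²)
m(s) = 2*s*(2 + s) (m(s) = (s + s)*(s + 2*(-1)²) = (2*s)*(s + 2*1) = (2*s)*(s + 2) = (2*s)*(2 + s) = 2*s*(2 + s))
Z(p, N) = N + p
Z(29, m(v(2, 2))) - 1*(-25357) = (2*(2 - 1*2)*(2 + (2 - 1*2)) + 29) - 1*(-25357) = (2*(2 - 2)*(2 + (2 - 2)) + 29) + 25357 = (2*0*(2 + 0) + 29) + 25357 = (2*0*2 + 29) + 25357 = (0 + 29) + 25357 = 29 + 25357 = 25386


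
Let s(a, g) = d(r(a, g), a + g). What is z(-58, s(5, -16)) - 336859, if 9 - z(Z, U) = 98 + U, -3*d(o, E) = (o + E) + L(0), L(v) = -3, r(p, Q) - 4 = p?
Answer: -1010849/3 ≈ -3.3695e+5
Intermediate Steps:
r(p, Q) = 4 + p
d(o, E) = 1 - E/3 - o/3 (d(o, E) = -((o + E) - 3)/3 = -((E + o) - 3)/3 = -(-3 + E + o)/3 = 1 - E/3 - o/3)
s(a, g) = -1/3 - 2*a/3 - g/3 (s(a, g) = 1 - (a + g)/3 - (4 + a)/3 = 1 + (-a/3 - g/3) + (-4/3 - a/3) = -1/3 - 2*a/3 - g/3)
z(Z, U) = -89 - U (z(Z, U) = 9 - (98 + U) = 9 + (-98 - U) = -89 - U)
z(-58, s(5, -16)) - 336859 = (-89 - (-1/3 - 2/3*5 - 1/3*(-16))) - 336859 = (-89 - (-1/3 - 10/3 + 16/3)) - 336859 = (-89 - 1*5/3) - 336859 = (-89 - 5/3) - 336859 = -272/3 - 336859 = -1010849/3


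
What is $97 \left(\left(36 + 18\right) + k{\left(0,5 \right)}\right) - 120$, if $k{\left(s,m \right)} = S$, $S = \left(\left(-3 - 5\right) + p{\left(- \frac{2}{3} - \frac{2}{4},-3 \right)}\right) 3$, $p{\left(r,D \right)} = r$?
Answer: $\frac{4901}{2} \approx 2450.5$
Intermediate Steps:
$S = - \frac{55}{2}$ ($S = \left(\left(-3 - 5\right) - \left(\frac{1}{2} + \frac{2}{3}\right)\right) 3 = \left(\left(-3 - 5\right) - \frac{7}{6}\right) 3 = \left(-8 - \frac{7}{6}\right) 3 = \left(- \frac{55}{6}\right) 3 = - \frac{55}{2} \approx -27.5$)
$k{\left(s,m \right)} = - \frac{55}{2}$
$97 \left(\left(36 + 18\right) + k{\left(0,5 \right)}\right) - 120 = 97 \left(\left(36 + 18\right) - \frac{55}{2}\right) - 120 = 97 \left(54 - \frac{55}{2}\right) - 120 = 97 \cdot \frac{53}{2} - 120 = \frac{5141}{2} - 120 = \frac{4901}{2}$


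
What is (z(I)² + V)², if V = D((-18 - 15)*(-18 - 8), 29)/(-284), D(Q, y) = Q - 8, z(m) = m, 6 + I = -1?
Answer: 42680089/20164 ≈ 2116.6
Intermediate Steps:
I = -7 (I = -6 - 1 = -7)
D(Q, y) = -8 + Q
V = -425/142 (V = (-8 + (-18 - 15)*(-18 - 8))/(-284) = (-8 - 33*(-26))*(-1/284) = (-8 + 858)*(-1/284) = 850*(-1/284) = -425/142 ≈ -2.9930)
(z(I)² + V)² = ((-7)² - 425/142)² = (49 - 425/142)² = (6533/142)² = 42680089/20164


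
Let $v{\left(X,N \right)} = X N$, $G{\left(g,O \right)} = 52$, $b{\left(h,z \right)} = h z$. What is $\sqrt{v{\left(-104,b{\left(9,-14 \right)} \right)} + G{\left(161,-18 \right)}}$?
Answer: $2 \sqrt{3289} \approx 114.7$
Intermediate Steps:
$v{\left(X,N \right)} = N X$
$\sqrt{v{\left(-104,b{\left(9,-14 \right)} \right)} + G{\left(161,-18 \right)}} = \sqrt{9 \left(-14\right) \left(-104\right) + 52} = \sqrt{\left(-126\right) \left(-104\right) + 52} = \sqrt{13104 + 52} = \sqrt{13156} = 2 \sqrt{3289}$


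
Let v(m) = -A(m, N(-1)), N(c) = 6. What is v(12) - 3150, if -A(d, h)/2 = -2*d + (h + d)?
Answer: -3162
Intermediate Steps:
A(d, h) = -2*h + 2*d (A(d, h) = -2*(-2*d + (h + d)) = -2*(-2*d + (d + h)) = -2*(h - d) = -2*h + 2*d)
v(m) = 12 - 2*m (v(m) = -(-2*6 + 2*m) = -(-12 + 2*m) = 12 - 2*m)
v(12) - 3150 = (12 - 2*12) - 3150 = (12 - 24) - 3150 = -12 - 3150 = -3162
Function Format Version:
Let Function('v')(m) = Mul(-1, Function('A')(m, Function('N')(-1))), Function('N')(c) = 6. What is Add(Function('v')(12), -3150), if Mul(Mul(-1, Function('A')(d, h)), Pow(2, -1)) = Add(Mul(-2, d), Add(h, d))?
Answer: -3162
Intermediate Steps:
Function('A')(d, h) = Add(Mul(-2, h), Mul(2, d)) (Function('A')(d, h) = Mul(-2, Add(Mul(-2, d), Add(h, d))) = Mul(-2, Add(Mul(-2, d), Add(d, h))) = Mul(-2, Add(h, Mul(-1, d))) = Add(Mul(-2, h), Mul(2, d)))
Function('v')(m) = Add(12, Mul(-2, m)) (Function('v')(m) = Mul(-1, Add(Mul(-2, 6), Mul(2, m))) = Mul(-1, Add(-12, Mul(2, m))) = Add(12, Mul(-2, m)))
Add(Function('v')(12), -3150) = Add(Add(12, Mul(-2, 12)), -3150) = Add(Add(12, -24), -3150) = Add(-12, -3150) = -3162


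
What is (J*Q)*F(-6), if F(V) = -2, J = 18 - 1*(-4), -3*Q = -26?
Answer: -1144/3 ≈ -381.33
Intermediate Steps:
Q = 26/3 (Q = -⅓*(-26) = 26/3 ≈ 8.6667)
J = 22 (J = 18 + 4 = 22)
(J*Q)*F(-6) = (22*(26/3))*(-2) = (572/3)*(-2) = -1144/3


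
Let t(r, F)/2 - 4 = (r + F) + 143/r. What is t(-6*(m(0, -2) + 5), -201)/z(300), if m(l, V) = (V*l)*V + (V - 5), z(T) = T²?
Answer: -2077/540000 ≈ -0.0038463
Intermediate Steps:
m(l, V) = -5 + V + l*V² (m(l, V) = l*V² + (-5 + V) = -5 + V + l*V²)
t(r, F) = 8 + 2*F + 2*r + 286/r (t(r, F) = 8 + 2*((r + F) + 143/r) = 8 + 2*((F + r) + 143/r) = 8 + 2*(F + r + 143/r) = 8 + (2*F + 2*r + 286/r) = 8 + 2*F + 2*r + 286/r)
t(-6*(m(0, -2) + 5), -201)/z(300) = (2*(143 + (-6*((-5 - 2 + 0*(-2)²) + 5))*(4 - 201 - 6*((-5 - 2 + 0*(-2)²) + 5)))/((-6*((-5 - 2 + 0*(-2)²) + 5))))/(300²) = (2*(143 + (-6*((-5 - 2 + 0*4) + 5))*(4 - 201 - 6*((-5 - 2 + 0*4) + 5)))/((-6*((-5 - 2 + 0*4) + 5))))/90000 = (2*(143 + (-6*((-5 - 2 + 0) + 5))*(4 - 201 - 6*((-5 - 2 + 0) + 5)))/((-6*((-5 - 2 + 0) + 5))))*(1/90000) = (2*(143 + (-6*(-7 + 5))*(4 - 201 - 6*(-7 + 5)))/((-6*(-7 + 5))))*(1/90000) = (2*(143 + (-6*(-2))*(4 - 201 - 6*(-2)))/((-6*(-2))))*(1/90000) = (2*(143 + 12*(4 - 201 + 12))/12)*(1/90000) = (2*(1/12)*(143 + 12*(-185)))*(1/90000) = (2*(1/12)*(143 - 2220))*(1/90000) = (2*(1/12)*(-2077))*(1/90000) = -2077/6*1/90000 = -2077/540000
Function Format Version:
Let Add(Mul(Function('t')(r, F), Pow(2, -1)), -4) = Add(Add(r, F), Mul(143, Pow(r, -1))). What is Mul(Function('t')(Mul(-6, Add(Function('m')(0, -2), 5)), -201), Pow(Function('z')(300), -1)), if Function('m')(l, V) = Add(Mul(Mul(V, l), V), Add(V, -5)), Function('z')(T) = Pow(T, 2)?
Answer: Rational(-2077, 540000) ≈ -0.0038463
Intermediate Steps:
Function('m')(l, V) = Add(-5, V, Mul(l, Pow(V, 2))) (Function('m')(l, V) = Add(Mul(l, Pow(V, 2)), Add(-5, V)) = Add(-5, V, Mul(l, Pow(V, 2))))
Function('t')(r, F) = Add(8, Mul(2, F), Mul(2, r), Mul(286, Pow(r, -1))) (Function('t')(r, F) = Add(8, Mul(2, Add(Add(r, F), Mul(143, Pow(r, -1))))) = Add(8, Mul(2, Add(Add(F, r), Mul(143, Pow(r, -1))))) = Add(8, Mul(2, Add(F, r, Mul(143, Pow(r, -1))))) = Add(8, Add(Mul(2, F), Mul(2, r), Mul(286, Pow(r, -1)))) = Add(8, Mul(2, F), Mul(2, r), Mul(286, Pow(r, -1))))
Mul(Function('t')(Mul(-6, Add(Function('m')(0, -2), 5)), -201), Pow(Function('z')(300), -1)) = Mul(Mul(2, Pow(Mul(-6, Add(Add(-5, -2, Mul(0, Pow(-2, 2))), 5)), -1), Add(143, Mul(Mul(-6, Add(Add(-5, -2, Mul(0, Pow(-2, 2))), 5)), Add(4, -201, Mul(-6, Add(Add(-5, -2, Mul(0, Pow(-2, 2))), 5)))))), Pow(Pow(300, 2), -1)) = Mul(Mul(2, Pow(Mul(-6, Add(Add(-5, -2, Mul(0, 4)), 5)), -1), Add(143, Mul(Mul(-6, Add(Add(-5, -2, Mul(0, 4)), 5)), Add(4, -201, Mul(-6, Add(Add(-5, -2, Mul(0, 4)), 5)))))), Pow(90000, -1)) = Mul(Mul(2, Pow(Mul(-6, Add(Add(-5, -2, 0), 5)), -1), Add(143, Mul(Mul(-6, Add(Add(-5, -2, 0), 5)), Add(4, -201, Mul(-6, Add(Add(-5, -2, 0), 5)))))), Rational(1, 90000)) = Mul(Mul(2, Pow(Mul(-6, Add(-7, 5)), -1), Add(143, Mul(Mul(-6, Add(-7, 5)), Add(4, -201, Mul(-6, Add(-7, 5)))))), Rational(1, 90000)) = Mul(Mul(2, Pow(Mul(-6, -2), -1), Add(143, Mul(Mul(-6, -2), Add(4, -201, Mul(-6, -2))))), Rational(1, 90000)) = Mul(Mul(2, Pow(12, -1), Add(143, Mul(12, Add(4, -201, 12)))), Rational(1, 90000)) = Mul(Mul(2, Rational(1, 12), Add(143, Mul(12, -185))), Rational(1, 90000)) = Mul(Mul(2, Rational(1, 12), Add(143, -2220)), Rational(1, 90000)) = Mul(Mul(2, Rational(1, 12), -2077), Rational(1, 90000)) = Mul(Rational(-2077, 6), Rational(1, 90000)) = Rational(-2077, 540000)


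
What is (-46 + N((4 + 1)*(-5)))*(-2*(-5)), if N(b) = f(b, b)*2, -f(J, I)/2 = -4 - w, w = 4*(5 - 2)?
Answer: 180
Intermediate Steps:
w = 12 (w = 4*3 = 12)
f(J, I) = 32 (f(J, I) = -2*(-4 - 1*12) = -2*(-4 - 12) = -2*(-16) = 32)
N(b) = 64 (N(b) = 32*2 = 64)
(-46 + N((4 + 1)*(-5)))*(-2*(-5)) = (-46 + 64)*(-2*(-5)) = 18*10 = 180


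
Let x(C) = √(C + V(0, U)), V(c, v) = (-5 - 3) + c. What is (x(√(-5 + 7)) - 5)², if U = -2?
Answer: (5 - √(-8 + √2))² ≈ 18.414 - 25.663*I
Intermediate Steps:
V(c, v) = -8 + c
x(C) = √(-8 + C) (x(C) = √(C + (-8 + 0)) = √(C - 8) = √(-8 + C))
(x(√(-5 + 7)) - 5)² = (√(-8 + √(-5 + 7)) - 5)² = (√(-8 + √2) - 5)² = (-5 + √(-8 + √2))²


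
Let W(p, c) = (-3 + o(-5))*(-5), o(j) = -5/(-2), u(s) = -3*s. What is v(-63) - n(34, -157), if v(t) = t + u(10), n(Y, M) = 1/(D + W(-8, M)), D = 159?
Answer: -30041/323 ≈ -93.006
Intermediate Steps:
o(j) = 5/2 (o(j) = -5*(-1/2) = 5/2)
W(p, c) = 5/2 (W(p, c) = (-3 + 5/2)*(-5) = -1/2*(-5) = 5/2)
n(Y, M) = 2/323 (n(Y, M) = 1/(159 + 5/2) = 1/(323/2) = 2/323)
v(t) = -30 + t (v(t) = t - 3*10 = t - 30 = -30 + t)
v(-63) - n(34, -157) = (-30 - 63) - 1*2/323 = -93 - 2/323 = -30041/323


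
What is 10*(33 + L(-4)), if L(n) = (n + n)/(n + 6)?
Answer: 290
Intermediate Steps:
L(n) = 2*n/(6 + n) (L(n) = (2*n)/(6 + n) = 2*n/(6 + n))
10*(33 + L(-4)) = 10*(33 + 2*(-4)/(6 - 4)) = 10*(33 + 2*(-4)/2) = 10*(33 + 2*(-4)*(½)) = 10*(33 - 4) = 10*29 = 290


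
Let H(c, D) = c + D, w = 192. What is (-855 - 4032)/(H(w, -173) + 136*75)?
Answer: -4887/10219 ≈ -0.47823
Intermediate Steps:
H(c, D) = D + c
(-855 - 4032)/(H(w, -173) + 136*75) = (-855 - 4032)/((-173 + 192) + 136*75) = -4887/(19 + 10200) = -4887/10219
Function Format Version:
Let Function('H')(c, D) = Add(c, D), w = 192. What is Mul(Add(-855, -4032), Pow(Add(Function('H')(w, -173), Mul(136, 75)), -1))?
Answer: Rational(-4887, 10219) ≈ -0.47823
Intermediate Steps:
Function('H')(c, D) = Add(D, c)
Mul(Add(-855, -4032), Pow(Add(Function('H')(w, -173), Mul(136, 75)), -1)) = Mul(Add(-855, -4032), Pow(Add(Add(-173, 192), Mul(136, 75)), -1)) = Mul(-4887, Pow(Add(19, 10200), -1)) = Mul(-4887, Pow(10219, -1)) = Mul(-4887, Rational(1, 10219)) = Rational(-4887, 10219)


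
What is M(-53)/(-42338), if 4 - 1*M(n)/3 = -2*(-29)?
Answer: 81/21169 ≈ 0.0038263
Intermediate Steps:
M(n) = -162 (M(n) = 12 - (-6)*(-29) = 12 - 3*58 = 12 - 174 = -162)
M(-53)/(-42338) = -162/(-42338) = -162*(-1/42338) = 81/21169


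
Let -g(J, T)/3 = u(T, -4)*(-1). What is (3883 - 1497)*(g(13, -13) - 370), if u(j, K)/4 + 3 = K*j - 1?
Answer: 491516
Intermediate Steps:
u(j, K) = -16 + 4*K*j (u(j, K) = -12 + 4*(K*j - 1) = -12 + 4*(-1 + K*j) = -12 + (-4 + 4*K*j) = -16 + 4*K*j)
g(J, T) = -48 - 48*T (g(J, T) = -3*(-16 + 4*(-4)*T)*(-1) = -3*(-16 - 16*T)*(-1) = -3*(16 + 16*T) = -48 - 48*T)
(3883 - 1497)*(g(13, -13) - 370) = (3883 - 1497)*((-48 - 48*(-13)) - 370) = 2386*((-48 + 624) - 370) = 2386*(576 - 370) = 2386*206 = 491516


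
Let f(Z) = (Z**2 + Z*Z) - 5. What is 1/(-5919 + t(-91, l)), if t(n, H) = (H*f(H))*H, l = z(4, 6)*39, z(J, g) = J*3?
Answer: 1/95941924113 ≈ 1.0423e-11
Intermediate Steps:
f(Z) = -5 + 2*Z**2 (f(Z) = (Z**2 + Z**2) - 5 = 2*Z**2 - 5 = -5 + 2*Z**2)
z(J, g) = 3*J
l = 468 (l = (3*4)*39 = 12*39 = 468)
t(n, H) = H**2*(-5 + 2*H**2) (t(n, H) = (H*(-5 + 2*H**2))*H = H**2*(-5 + 2*H**2))
1/(-5919 + t(-91, l)) = 1/(-5919 + 468**2*(-5 + 2*468**2)) = 1/(-5919 + 219024*(-5 + 2*219024)) = 1/(-5919 + 219024*(-5 + 438048)) = 1/(-5919 + 219024*438043) = 1/(-5919 + 95941930032) = 1/95941924113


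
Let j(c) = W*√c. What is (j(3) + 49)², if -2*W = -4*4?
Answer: 2593 + 784*√3 ≈ 3950.9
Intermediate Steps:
W = 8 (W = -(-2)*4 = -½*(-16) = 8)
j(c) = 8*√c
(j(3) + 49)² = (8*√3 + 49)² = (49 + 8*√3)²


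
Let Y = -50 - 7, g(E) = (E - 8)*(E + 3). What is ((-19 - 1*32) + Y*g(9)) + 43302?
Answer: 42567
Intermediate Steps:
g(E) = (-8 + E)*(3 + E)
Y = -57
((-19 - 1*32) + Y*g(9)) + 43302 = ((-19 - 1*32) - 57*(-24 + 9² - 5*9)) + 43302 = ((-19 - 32) - 57*(-24 + 81 - 45)) + 43302 = (-51 - 57*12) + 43302 = (-51 - 684) + 43302 = -735 + 43302 = 42567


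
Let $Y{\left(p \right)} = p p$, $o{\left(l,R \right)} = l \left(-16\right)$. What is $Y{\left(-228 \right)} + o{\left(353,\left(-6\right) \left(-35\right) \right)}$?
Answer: $46336$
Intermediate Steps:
$o{\left(l,R \right)} = - 16 l$
$Y{\left(p \right)} = p^{2}$
$Y{\left(-228 \right)} + o{\left(353,\left(-6\right) \left(-35\right) \right)} = \left(-228\right)^{2} - 5648 = 51984 - 5648 = 46336$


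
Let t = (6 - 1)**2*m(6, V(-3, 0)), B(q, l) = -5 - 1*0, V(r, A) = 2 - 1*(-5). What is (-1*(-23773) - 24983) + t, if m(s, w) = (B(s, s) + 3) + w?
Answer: -1085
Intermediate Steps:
V(r, A) = 7 (V(r, A) = 2 + 5 = 7)
B(q, l) = -5 (B(q, l) = -5 + 0 = -5)
m(s, w) = -2 + w (m(s, w) = (-5 + 3) + w = -2 + w)
t = 125 (t = (6 - 1)**2*(-2 + 7) = 5**2*5 = 25*5 = 125)
(-1*(-23773) - 24983) + t = (-1*(-23773) - 24983) + 125 = (23773 - 24983) + 125 = -1210 + 125 = -1085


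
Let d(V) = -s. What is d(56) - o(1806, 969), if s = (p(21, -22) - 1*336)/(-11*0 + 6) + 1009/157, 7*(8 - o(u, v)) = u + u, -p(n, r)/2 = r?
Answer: 259163/471 ≈ 550.24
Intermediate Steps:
p(n, r) = -2*r
o(u, v) = 8 - 2*u/7 (o(u, v) = 8 - (u + u)/7 = 8 - 2*u/7)
s = -19895/471 (s = (-2*(-22) - 1*336)/(-11*0 + 6) + 1009/157 = (44 - 336)/(0 + 6) + 1009*(1/157) = -292/6 + 1009/157 = -292*1/6 + 1009/157 = -146/3 + 1009/157 = -19895/471 ≈ -42.240)
d(V) = 19895/471 (d(V) = -1*(-19895/471) = 19895/471)
d(56) - o(1806, 969) = 19895/471 - (8 - 2/7*1806) = 19895/471 - (8 - 516) = 19895/471 - 1*(-508) = 19895/471 + 508 = 259163/471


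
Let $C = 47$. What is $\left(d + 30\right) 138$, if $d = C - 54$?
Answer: $3174$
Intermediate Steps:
$d = -7$ ($d = 47 - 54 = -7$)
$\left(d + 30\right) 138 = \left(-7 + 30\right) 138 = 23 \cdot 138 = 3174$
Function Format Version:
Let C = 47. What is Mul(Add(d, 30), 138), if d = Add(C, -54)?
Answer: 3174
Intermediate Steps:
d = -7 (d = Add(47, -54) = -7)
Mul(Add(d, 30), 138) = Mul(Add(-7, 30), 138) = Mul(23, 138) = 3174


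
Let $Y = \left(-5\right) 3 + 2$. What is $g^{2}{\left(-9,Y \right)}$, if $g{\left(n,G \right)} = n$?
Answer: $81$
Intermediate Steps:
$Y = -13$ ($Y = -15 + 2 = -13$)
$g^{2}{\left(-9,Y \right)} = \left(-9\right)^{2} = 81$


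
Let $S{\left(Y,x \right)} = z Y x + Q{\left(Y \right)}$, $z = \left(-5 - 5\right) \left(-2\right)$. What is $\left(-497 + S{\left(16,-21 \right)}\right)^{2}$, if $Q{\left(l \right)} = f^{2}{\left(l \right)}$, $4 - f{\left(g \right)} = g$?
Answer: $50027329$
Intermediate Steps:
$f{\left(g \right)} = 4 - g$
$Q{\left(l \right)} = \left(4 - l\right)^{2}$
$z = 20$ ($z = \left(-10\right) \left(-2\right) = 20$)
$S{\left(Y,x \right)} = \left(-4 + Y\right)^{2} + 20 Y x$ ($S{\left(Y,x \right)} = 20 Y x + \left(-4 + Y\right)^{2} = \left(-4 + Y\right)^{2} + 20 Y x$)
$\left(-497 + S{\left(16,-21 \right)}\right)^{2} = \left(-497 + \left(\left(-4 + 16\right)^{2} + 20 \cdot 16 \left(-21\right)\right)\right)^{2} = \left(-497 - \left(6720 - 12^{2}\right)\right)^{2} = \left(-497 + \left(144 - 6720\right)\right)^{2} = \left(-497 - 6576\right)^{2} = \left(-7073\right)^{2} = 50027329$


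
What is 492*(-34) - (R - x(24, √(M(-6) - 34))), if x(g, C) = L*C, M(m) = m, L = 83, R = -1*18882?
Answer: 2154 + 166*I*√10 ≈ 2154.0 + 524.94*I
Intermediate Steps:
R = -18882
x(g, C) = 83*C
492*(-34) - (R - x(24, √(M(-6) - 34))) = 492*(-34) - (-18882 - 83*√(-6 - 34)) = -16728 - (-18882 - 83*√(-40)) = -16728 - (-18882 - 83*2*I*√10) = -16728 - (-18882 - 166*I*√10) = -16728 + (18882 + 166*I*√10) = 2154 + 166*I*√10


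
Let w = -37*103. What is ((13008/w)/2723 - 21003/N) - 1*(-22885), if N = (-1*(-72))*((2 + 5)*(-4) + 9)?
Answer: 108366135789385/4732072968 ≈ 22900.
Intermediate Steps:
w = -3811
N = -1368 (N = 72*(7*(-4) + 9) = 72*(-28 + 9) = 72*(-19) = -1368)
((13008/w)/2723 - 21003/N) - 1*(-22885) = ((13008/(-3811))/2723 - 21003/(-1368)) - 1*(-22885) = ((13008*(-1/3811))*(1/2723) - 21003*(-1/1368)) + 22885 = (-13008/3811*1/2723 + 7001/456) + 22885 = (-13008/10377353 + 7001/456) + 22885 = 72645916705/4732072968 + 22885 = 108366135789385/4732072968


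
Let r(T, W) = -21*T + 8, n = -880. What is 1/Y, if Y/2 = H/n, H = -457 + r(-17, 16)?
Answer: 110/23 ≈ 4.7826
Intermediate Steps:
r(T, W) = 8 - 21*T
H = -92 (H = -457 + (8 - 21*(-17)) = -457 + (8 + 357) = -457 + 365 = -92)
Y = 23/110 (Y = 2*(-92/(-880)) = 2*(-92*(-1/880)) = 2*(23/220) = 23/110 ≈ 0.20909)
1/Y = 1/(23/110) = 110/23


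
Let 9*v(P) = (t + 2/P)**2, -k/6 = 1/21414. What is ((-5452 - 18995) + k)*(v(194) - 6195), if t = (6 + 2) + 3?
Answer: 5074714327503536/33580721 ≈ 1.5112e+8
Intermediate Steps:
t = 11 (t = 8 + 3 = 11)
k = -1/3569 (k = -6/21414 = -6*1/21414 = -1/3569 ≈ -0.00028019)
v(P) = (11 + 2/P)**2/9
((-5452 - 18995) + k)*(v(194) - 6195) = ((-5452 - 18995) - 1/3569)*((1/9)*(2 + 11*194)**2/194**2 - 6195) = (-24447 - 1/3569)*((1/9)*(1/37636)*(2 + 2134)**2 - 6195) = -87251344*((1/9)*(1/37636)*2136**2 - 6195)/3569 = -87251344*((1/9)*(1/37636)*4562496 - 6195)/3569 = -87251344*(126736/9409 - 6195)/3569 = -87251344/3569*(-58162019/9409) = 5074714327503536/33580721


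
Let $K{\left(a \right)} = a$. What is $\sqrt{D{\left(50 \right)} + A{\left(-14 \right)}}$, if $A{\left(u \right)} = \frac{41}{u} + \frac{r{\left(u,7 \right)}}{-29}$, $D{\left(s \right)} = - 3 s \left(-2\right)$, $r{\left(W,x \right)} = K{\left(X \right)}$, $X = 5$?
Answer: $\frac{\sqrt{48939646}}{406} \approx 17.231$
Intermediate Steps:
$r{\left(W,x \right)} = 5$
$D{\left(s \right)} = 6 s$
$A{\left(u \right)} = - \frac{5}{29} + \frac{41}{u}$ ($A{\left(u \right)} = \frac{41}{u} + \frac{5}{-29} = \frac{41}{u} + 5 \left(- \frac{1}{29}\right) = \frac{41}{u} - \frac{5}{29} = - \frac{5}{29} + \frac{41}{u}$)
$\sqrt{D{\left(50 \right)} + A{\left(-14 \right)}} = \sqrt{6 \cdot 50 + \left(- \frac{5}{29} + \frac{41}{-14}\right)} = \sqrt{300 + \left(- \frac{5}{29} + 41 \left(- \frac{1}{14}\right)\right)} = \sqrt{300 - \frac{1259}{406}} = \sqrt{\frac{120541}{406}} = \frac{\sqrt{48939646}}{406}$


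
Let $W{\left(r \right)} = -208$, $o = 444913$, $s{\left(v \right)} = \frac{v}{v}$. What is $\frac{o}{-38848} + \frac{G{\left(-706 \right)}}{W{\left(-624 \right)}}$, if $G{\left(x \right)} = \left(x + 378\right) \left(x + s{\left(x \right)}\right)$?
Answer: $- \frac{567234589}{505024} \approx -1123.2$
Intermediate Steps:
$s{\left(v \right)} = 1$
$G{\left(x \right)} = \left(1 + x\right) \left(378 + x\right)$ ($G{\left(x \right)} = \left(x + 378\right) \left(x + 1\right) = \left(378 + x\right) \left(1 + x\right) = \left(1 + x\right) \left(378 + x\right)$)
$\frac{o}{-38848} + \frac{G{\left(-706 \right)}}{W{\left(-624 \right)}} = \frac{444913}{-38848} + \frac{378 + \left(-706\right)^{2} + 379 \left(-706\right)}{-208} = 444913 \left(- \frac{1}{38848}\right) + \left(378 + 498436 - 267574\right) \left(- \frac{1}{208}\right) = - \frac{444913}{38848} + 231240 \left(- \frac{1}{208}\right) = - \frac{444913}{38848} - \frac{28905}{26} = - \frac{567234589}{505024}$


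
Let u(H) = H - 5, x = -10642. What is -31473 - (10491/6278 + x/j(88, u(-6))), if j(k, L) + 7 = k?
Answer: -15938626309/508518 ≈ -31343.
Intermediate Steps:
u(H) = -5 + H
j(k, L) = -7 + k
-31473 - (10491/6278 + x/j(88, u(-6))) = -31473 - (10491/6278 - 10642/(-7 + 88)) = -31473 - (10491*(1/6278) - 10642/81) = -31473 - (10491/6278 - 10642*1/81) = -31473 - (10491/6278 - 10642/81) = -31473 - 1*(-65960705/508518) = -31473 + 65960705/508518 = -15938626309/508518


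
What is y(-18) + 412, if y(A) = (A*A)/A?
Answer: 394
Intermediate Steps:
y(A) = A (y(A) = A²/A = A)
y(-18) + 412 = -18 + 412 = 394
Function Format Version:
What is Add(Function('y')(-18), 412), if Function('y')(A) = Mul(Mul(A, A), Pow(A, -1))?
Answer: 394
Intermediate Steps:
Function('y')(A) = A (Function('y')(A) = Mul(Pow(A, 2), Pow(A, -1)) = A)
Add(Function('y')(-18), 412) = Add(-18, 412) = 394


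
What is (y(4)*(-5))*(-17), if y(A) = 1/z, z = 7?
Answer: 85/7 ≈ 12.143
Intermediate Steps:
y(A) = ⅐ (y(A) = 1/7 = ⅐)
(y(4)*(-5))*(-17) = ((⅐)*(-5))*(-17) = -5/7*(-17) = 85/7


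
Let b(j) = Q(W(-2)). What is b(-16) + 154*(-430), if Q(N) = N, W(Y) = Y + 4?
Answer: -66218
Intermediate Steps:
W(Y) = 4 + Y
b(j) = 2 (b(j) = 4 - 2 = 2)
b(-16) + 154*(-430) = 2 + 154*(-430) = 2 - 66220 = -66218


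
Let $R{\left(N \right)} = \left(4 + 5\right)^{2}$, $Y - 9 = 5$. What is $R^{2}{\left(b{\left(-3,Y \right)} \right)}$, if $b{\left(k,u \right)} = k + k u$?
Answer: $6561$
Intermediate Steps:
$Y = 14$ ($Y = 9 + 5 = 14$)
$R{\left(N \right)} = 81$ ($R{\left(N \right)} = 9^{2} = 81$)
$R^{2}{\left(b{\left(-3,Y \right)} \right)} = 81^{2} = 6561$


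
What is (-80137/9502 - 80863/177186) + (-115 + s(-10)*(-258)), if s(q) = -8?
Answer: 816602634830/420905343 ≈ 1940.1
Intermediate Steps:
(-80137/9502 - 80863/177186) + (-115 + s(-10)*(-258)) = (-80137/9502 - 80863/177186) + (-115 - 8*(-258)) = (-80137*1/9502 - 80863*1/177186) + (-115 + 2064) = (-80137/9502 - 80863/177186) + 1949 = -3741878677/420905343 + 1949 = 816602634830/420905343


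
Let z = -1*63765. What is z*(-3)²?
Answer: -573885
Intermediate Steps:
z = -63765
z*(-3)² = -63765*(-3)² = -63765*9 = -573885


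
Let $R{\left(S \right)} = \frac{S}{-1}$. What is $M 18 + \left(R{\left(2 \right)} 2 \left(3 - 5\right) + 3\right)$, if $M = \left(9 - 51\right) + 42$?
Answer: $11$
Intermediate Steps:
$R{\left(S \right)} = - S$ ($R{\left(S \right)} = S \left(-1\right) = - S$)
$M = 0$ ($M = -42 + 42 = 0$)
$M 18 + \left(R{\left(2 \right)} 2 \left(3 - 5\right) + 3\right) = 0 \cdot 18 + \left(\left(-1\right) 2 \cdot 2 \left(3 - 5\right) + 3\right) = 0 - \left(-3 + 2 \cdot 2 \left(-2\right)\right) = 0 + \left(\left(-2\right) \left(-4\right) + 3\right) = 0 + \left(8 + 3\right) = 0 + 11 = 11$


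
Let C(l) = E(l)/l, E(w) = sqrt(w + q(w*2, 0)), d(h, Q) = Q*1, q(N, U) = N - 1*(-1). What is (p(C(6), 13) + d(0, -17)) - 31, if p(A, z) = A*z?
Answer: -48 + 13*sqrt(19)/6 ≈ -38.556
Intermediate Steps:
q(N, U) = 1 + N (q(N, U) = N + 1 = 1 + N)
d(h, Q) = Q
E(w) = sqrt(1 + 3*w) (E(w) = sqrt(w + (1 + w*2)) = sqrt(w + (1 + 2*w)) = sqrt(1 + 3*w))
C(l) = sqrt(1 + 3*l)/l
(p(C(6), 13) + d(0, -17)) - 31 = ((sqrt(1 + 3*6)/6)*13 - 17) - 31 = ((sqrt(1 + 18)/6)*13 - 17) - 31 = ((sqrt(19)/6)*13 - 17) - 31 = (13*sqrt(19)/6 - 17) - 31 = (-17 + 13*sqrt(19)/6) - 31 = -48 + 13*sqrt(19)/6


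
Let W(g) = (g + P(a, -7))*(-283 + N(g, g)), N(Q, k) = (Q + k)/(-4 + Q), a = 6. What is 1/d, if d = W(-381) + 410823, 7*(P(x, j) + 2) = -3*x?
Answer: 2695/1399180892 ≈ 1.9261e-6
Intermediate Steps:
P(x, j) = -2 - 3*x/7 (P(x, j) = -2 + (-3*x)/7 = -2 - 3*x/7)
N(Q, k) = (Q + k)/(-4 + Q)
W(g) = (-283 + 2*g/(-4 + g))*(-32/7 + g) (W(g) = (g + (-2 - 3/7*6))*(-283 + (g + g)/(-4 + g)) = (g + (-2 - 18/7))*(-283 + (2*g)/(-4 + g)) = (g - 32/7)*(-283 + 2*g/(-4 + g)) = (-32/7 + g)*(-283 + 2*g/(-4 + g)) = (-283 + 2*g/(-4 + g))*(-32/7 + g))
d = 1399180892/2695 (d = (-36224 - 1967*(-381)**2 + 16916*(-381))/(7*(-4 - 381)) + 410823 = (1/7)*(-36224 - 1967*145161 - 6444996)/(-385) + 410823 = (1/7)*(-1/385)*(-36224 - 285531687 - 6444996) + 410823 = (1/7)*(-1/385)*(-292012907) + 410823 = 292012907/2695 + 410823 = 1399180892/2695 ≈ 5.1918e+5)
1/d = 1/(1399180892/2695) = 2695/1399180892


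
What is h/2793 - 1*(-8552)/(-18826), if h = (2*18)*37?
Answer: 198416/8763503 ≈ 0.022641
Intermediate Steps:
h = 1332 (h = 36*37 = 1332)
h/2793 - 1*(-8552)/(-18826) = 1332/2793 - 1*(-8552)/(-18826) = 1332*(1/2793) + 8552*(-1/18826) = 444/931 - 4276/9413 = 198416/8763503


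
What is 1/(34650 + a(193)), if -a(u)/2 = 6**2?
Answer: 1/34578 ≈ 2.8920e-5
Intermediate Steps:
a(u) = -72 (a(u) = -2*6**2 = -2*36 = -72)
1/(34650 + a(193)) = 1/(34650 - 72) = 1/34578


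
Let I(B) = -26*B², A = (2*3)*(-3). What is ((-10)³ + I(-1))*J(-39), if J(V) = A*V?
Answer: -720252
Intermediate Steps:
A = -18 (A = 6*(-3) = -18)
J(V) = -18*V
((-10)³ + I(-1))*J(-39) = ((-10)³ - 26*(-1)²)*(-18*(-39)) = (-1000 - 26*1)*702 = (-1000 - 26)*702 = -1026*702 = -720252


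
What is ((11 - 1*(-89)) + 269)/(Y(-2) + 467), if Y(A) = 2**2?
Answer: 123/157 ≈ 0.78344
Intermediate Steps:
Y(A) = 4
((11 - 1*(-89)) + 269)/(Y(-2) + 467) = ((11 - 1*(-89)) + 269)/(4 + 467) = ((11 + 89) + 269)/471 = (100 + 269)*(1/471) = 369*(1/471) = 123/157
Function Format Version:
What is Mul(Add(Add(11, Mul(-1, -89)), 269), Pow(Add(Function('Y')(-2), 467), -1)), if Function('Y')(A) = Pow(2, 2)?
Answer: Rational(123, 157) ≈ 0.78344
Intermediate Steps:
Function('Y')(A) = 4
Mul(Add(Add(11, Mul(-1, -89)), 269), Pow(Add(Function('Y')(-2), 467), -1)) = Mul(Add(Add(11, Mul(-1, -89)), 269), Pow(Add(4, 467), -1)) = Mul(Add(Add(11, 89), 269), Pow(471, -1)) = Mul(Add(100, 269), Rational(1, 471)) = Mul(369, Rational(1, 471)) = Rational(123, 157)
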